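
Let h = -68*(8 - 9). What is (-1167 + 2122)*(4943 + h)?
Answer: 4785505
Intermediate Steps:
h = 68 (h = -68*(-1) = 68)
(-1167 + 2122)*(4943 + h) = (-1167 + 2122)*(4943 + 68) = 955*5011 = 4785505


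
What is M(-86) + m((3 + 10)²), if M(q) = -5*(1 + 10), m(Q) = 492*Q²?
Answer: 14051957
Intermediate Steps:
M(q) = -55 (M(q) = -5*11 = -55)
M(-86) + m((3 + 10)²) = -55 + 492*((3 + 10)²)² = -55 + 492*(13²)² = -55 + 492*169² = -55 + 492*28561 = -55 + 14052012 = 14051957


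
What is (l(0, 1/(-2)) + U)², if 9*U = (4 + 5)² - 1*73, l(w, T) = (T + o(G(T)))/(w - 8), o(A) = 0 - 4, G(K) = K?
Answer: 43681/20736 ≈ 2.1065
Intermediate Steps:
o(A) = -4
l(w, T) = (-4 + T)/(-8 + w) (l(w, T) = (T - 4)/(w - 8) = (-4 + T)/(-8 + w))
U = 8/9 (U = ((4 + 5)² - 1*73)/9 = (9² - 73)/9 = (81 - 73)/9 = (⅑)*8 = 8/9 ≈ 0.88889)
(l(0, 1/(-2)) + U)² = ((-4 + 1/(-2))/(-8 + 0) + 8/9)² = ((-4 + 1*(-½))/(-8) + 8/9)² = (-(-4 - ½)/8 + 8/9)² = (-⅛*(-9/2) + 8/9)² = (9/16 + 8/9)² = (209/144)² = 43681/20736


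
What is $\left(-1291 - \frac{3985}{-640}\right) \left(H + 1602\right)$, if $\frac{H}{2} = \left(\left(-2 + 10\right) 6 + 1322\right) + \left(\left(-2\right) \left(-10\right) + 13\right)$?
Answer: $- \frac{90612501}{16} \approx -5.6633 \cdot 10^{6}$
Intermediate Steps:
$H = 2806$ ($H = 2 \left(\left(\left(-2 + 10\right) 6 + 1322\right) + \left(\left(-2\right) \left(-10\right) + 13\right)\right) = 2 \left(\left(8 \cdot 6 + 1322\right) + \left(20 + 13\right)\right) = 2 \left(\left(48 + 1322\right) + 33\right) = 2 \left(1370 + 33\right) = 2 \cdot 1403 = 2806$)
$\left(-1291 - \frac{3985}{-640}\right) \left(H + 1602\right) = \left(-1291 - \frac{3985}{-640}\right) \left(2806 + 1602\right) = \left(-1291 - - \frac{797}{128}\right) 4408 = \left(-1291 + \frac{797}{128}\right) 4408 = \left(- \frac{164451}{128}\right) 4408 = - \frac{90612501}{16}$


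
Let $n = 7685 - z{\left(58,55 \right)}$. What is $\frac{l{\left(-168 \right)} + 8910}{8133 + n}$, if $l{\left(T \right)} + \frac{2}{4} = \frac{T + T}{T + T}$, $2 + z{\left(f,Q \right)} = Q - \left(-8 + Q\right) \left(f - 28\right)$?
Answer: $\frac{17821}{34350} \approx 0.51881$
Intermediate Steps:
$z{\left(f,Q \right)} = -2 + Q - \left(-28 + f\right) \left(-8 + Q\right)$ ($z{\left(f,Q \right)} = -2 + \left(Q - \left(-8 + Q\right) \left(f - 28\right)\right) = -2 + \left(Q - \left(-8 + Q\right) \left(-28 + f\right)\right) = -2 + \left(Q - \left(-28 + f\right) \left(-8 + Q\right)\right) = -2 + Q - \left(-28 + f\right) \left(-8 + Q\right)$)
$l{\left(T \right)} = \frac{1}{2}$ ($l{\left(T \right)} = - \frac{1}{2} + \frac{T + T}{T + T} = - \frac{1}{2} + \frac{2 T}{2 T} = - \frac{1}{2} + 2 T \frac{1}{2 T} = - \frac{1}{2} + 1 = \frac{1}{2}$)
$n = 9042$ ($n = 7685 - \left(-226 + 8 \cdot 58 + 29 \cdot 55 - 55 \cdot 58\right) = 7685 - \left(-226 + 464 + 1595 - 3190\right) = 7685 - -1357 = 7685 + 1357 = 9042$)
$\frac{l{\left(-168 \right)} + 8910}{8133 + n} = \frac{\frac{1}{2} + 8910}{8133 + 9042} = \frac{17821}{2 \cdot 17175} = \frac{17821}{2} \cdot \frac{1}{17175} = \frac{17821}{34350}$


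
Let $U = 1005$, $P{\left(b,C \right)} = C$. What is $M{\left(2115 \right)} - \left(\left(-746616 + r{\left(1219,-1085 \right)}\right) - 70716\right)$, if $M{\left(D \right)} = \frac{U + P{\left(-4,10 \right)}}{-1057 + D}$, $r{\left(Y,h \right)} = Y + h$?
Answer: $\frac{864596499}{1058} \approx 8.172 \cdot 10^{5}$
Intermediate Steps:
$M{\left(D \right)} = \frac{1015}{-1057 + D}$ ($M{\left(D \right)} = \frac{1005 + 10}{-1057 + D} = \frac{1015}{-1057 + D}$)
$M{\left(2115 \right)} - \left(\left(-746616 + r{\left(1219,-1085 \right)}\right) - 70716\right) = \frac{1015}{-1057 + 2115} - \left(\left(-746616 + \left(1219 - 1085\right)\right) - 70716\right) = \frac{1015}{1058} - \left(\left(-746616 + 134\right) - 70716\right) = 1015 \cdot \frac{1}{1058} - \left(-746482 - 70716\right) = \frac{1015}{1058} - -817198 = \frac{1015}{1058} + 817198 = \frac{864596499}{1058}$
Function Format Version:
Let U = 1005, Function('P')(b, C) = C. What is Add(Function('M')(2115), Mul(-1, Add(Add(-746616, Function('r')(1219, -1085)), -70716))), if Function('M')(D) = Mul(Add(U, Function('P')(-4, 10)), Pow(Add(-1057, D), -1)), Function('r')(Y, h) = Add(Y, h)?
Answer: Rational(864596499, 1058) ≈ 8.1720e+5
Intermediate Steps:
Function('M')(D) = Mul(1015, Pow(Add(-1057, D), -1)) (Function('M')(D) = Mul(Add(1005, 10), Pow(Add(-1057, D), -1)) = Mul(1015, Pow(Add(-1057, D), -1)))
Add(Function('M')(2115), Mul(-1, Add(Add(-746616, Function('r')(1219, -1085)), -70716))) = Add(Mul(1015, Pow(Add(-1057, 2115), -1)), Mul(-1, Add(Add(-746616, Add(1219, -1085)), -70716))) = Add(Mul(1015, Pow(1058, -1)), Mul(-1, Add(Add(-746616, 134), -70716))) = Add(Mul(1015, Rational(1, 1058)), Mul(-1, Add(-746482, -70716))) = Add(Rational(1015, 1058), Mul(-1, -817198)) = Add(Rational(1015, 1058), 817198) = Rational(864596499, 1058)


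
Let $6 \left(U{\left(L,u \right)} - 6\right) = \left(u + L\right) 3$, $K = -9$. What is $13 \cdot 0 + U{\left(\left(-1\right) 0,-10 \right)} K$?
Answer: $-9$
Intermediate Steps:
$U{\left(L,u \right)} = 6 + \frac{L}{2} + \frac{u}{2}$ ($U{\left(L,u \right)} = 6 + \frac{\left(u + L\right) 3}{6} = 6 + \frac{\left(L + u\right) 3}{6} = 6 + \frac{3 L + 3 u}{6} = 6 + \left(\frac{L}{2} + \frac{u}{2}\right) = 6 + \frac{L}{2} + \frac{u}{2}$)
$13 \cdot 0 + U{\left(\left(-1\right) 0,-10 \right)} K = 13 \cdot 0 + \left(6 + \frac{\left(-1\right) 0}{2} + \frac{1}{2} \left(-10\right)\right) \left(-9\right) = 0 + \left(6 + \frac{1}{2} \cdot 0 - 5\right) \left(-9\right) = 0 + \left(6 + 0 - 5\right) \left(-9\right) = 0 + 1 \left(-9\right) = 0 - 9 = -9$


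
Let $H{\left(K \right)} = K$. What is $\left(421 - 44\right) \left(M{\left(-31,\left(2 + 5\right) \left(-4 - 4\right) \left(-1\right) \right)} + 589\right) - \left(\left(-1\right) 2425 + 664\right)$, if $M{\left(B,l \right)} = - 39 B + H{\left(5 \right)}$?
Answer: $681492$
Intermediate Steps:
$M{\left(B,l \right)} = 5 - 39 B$ ($M{\left(B,l \right)} = - 39 B + 5 = 5 - 39 B$)
$\left(421 - 44\right) \left(M{\left(-31,\left(2 + 5\right) \left(-4 - 4\right) \left(-1\right) \right)} + 589\right) - \left(\left(-1\right) 2425 + 664\right) = \left(421 - 44\right) \left(\left(5 - -1209\right) + 589\right) - \left(\left(-1\right) 2425 + 664\right) = 377 \left(\left(5 + 1209\right) + 589\right) - \left(-2425 + 664\right) = 377 \left(1214 + 589\right) - -1761 = 377 \cdot 1803 + 1761 = 679731 + 1761 = 681492$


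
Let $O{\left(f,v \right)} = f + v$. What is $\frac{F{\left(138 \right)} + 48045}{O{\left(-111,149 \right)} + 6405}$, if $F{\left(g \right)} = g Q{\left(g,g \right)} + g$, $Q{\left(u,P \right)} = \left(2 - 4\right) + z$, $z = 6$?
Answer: $\frac{48735}{6443} \approx 7.564$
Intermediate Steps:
$Q{\left(u,P \right)} = 4$ ($Q{\left(u,P \right)} = \left(2 - 4\right) + 6 = -2 + 6 = 4$)
$F{\left(g \right)} = 5 g$ ($F{\left(g \right)} = g 4 + g = 4 g + g = 5 g$)
$\frac{F{\left(138 \right)} + 48045}{O{\left(-111,149 \right)} + 6405} = \frac{5 \cdot 138 + 48045}{\left(-111 + 149\right) + 6405} = \frac{690 + 48045}{38 + 6405} = \frac{48735}{6443}$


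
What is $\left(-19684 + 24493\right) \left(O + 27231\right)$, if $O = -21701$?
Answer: $26593770$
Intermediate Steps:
$\left(-19684 + 24493\right) \left(O + 27231\right) = \left(-19684 + 24493\right) \left(-21701 + 27231\right) = 4809 \cdot 5530 = 26593770$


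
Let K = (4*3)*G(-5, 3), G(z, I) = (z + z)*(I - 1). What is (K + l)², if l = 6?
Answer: 54756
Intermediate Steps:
G(z, I) = 2*z*(-1 + I) (G(z, I) = (2*z)*(-1 + I) = 2*z*(-1 + I))
K = -240 (K = (4*3)*(2*(-5)*(-1 + 3)) = 12*(2*(-5)*2) = 12*(-20) = -240)
(K + l)² = (-240 + 6)² = (-234)² = 54756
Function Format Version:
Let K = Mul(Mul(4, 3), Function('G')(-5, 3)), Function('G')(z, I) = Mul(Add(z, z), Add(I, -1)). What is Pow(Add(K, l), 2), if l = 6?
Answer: 54756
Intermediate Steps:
Function('G')(z, I) = Mul(2, z, Add(-1, I)) (Function('G')(z, I) = Mul(Mul(2, z), Add(-1, I)) = Mul(2, z, Add(-1, I)))
K = -240 (K = Mul(Mul(4, 3), Mul(2, -5, Add(-1, 3))) = Mul(12, Mul(2, -5, 2)) = Mul(12, -20) = -240)
Pow(Add(K, l), 2) = Pow(Add(-240, 6), 2) = Pow(-234, 2) = 54756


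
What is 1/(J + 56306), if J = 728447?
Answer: 1/784753 ≈ 1.2743e-6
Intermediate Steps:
1/(J + 56306) = 1/(728447 + 56306) = 1/784753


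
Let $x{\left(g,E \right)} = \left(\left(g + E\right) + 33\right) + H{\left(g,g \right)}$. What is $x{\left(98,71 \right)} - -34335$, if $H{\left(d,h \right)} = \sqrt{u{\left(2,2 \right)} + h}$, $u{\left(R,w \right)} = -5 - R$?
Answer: $34537 + \sqrt{91} \approx 34547.0$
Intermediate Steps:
$H{\left(d,h \right)} = \sqrt{-7 + h}$ ($H{\left(d,h \right)} = \sqrt{\left(-5 - 2\right) + h} = \sqrt{-7 + h}$)
$x{\left(g,E \right)} = 33 + E + g + \sqrt{-7 + g}$ ($x{\left(g,E \right)} = \left(\left(g + E\right) + 33\right) + \sqrt{-7 + g} = \left(\left(E + g\right) + 33\right) + \sqrt{-7 + g} = \left(33 + E + g\right) + \sqrt{-7 + g} = 33 + E + g + \sqrt{-7 + g}$)
$x{\left(98,71 \right)} - -34335 = \left(33 + 71 + 98 + \sqrt{-7 + 98}\right) - -34335 = \left(33 + 71 + 98 + \sqrt{91}\right) + 34335 = \left(202 + \sqrt{91}\right) + 34335 = 34537 + \sqrt{91}$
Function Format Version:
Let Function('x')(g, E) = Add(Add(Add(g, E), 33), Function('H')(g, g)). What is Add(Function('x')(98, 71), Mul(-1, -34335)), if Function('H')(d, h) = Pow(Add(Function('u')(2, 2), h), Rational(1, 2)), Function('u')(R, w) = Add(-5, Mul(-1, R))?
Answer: Add(34537, Pow(91, Rational(1, 2))) ≈ 34547.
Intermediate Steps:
Function('H')(d, h) = Pow(Add(-7, h), Rational(1, 2)) (Function('H')(d, h) = Pow(Add(Add(-5, Mul(-1, 2)), h), Rational(1, 2)) = Pow(Add(Add(-5, -2), h), Rational(1, 2)) = Pow(Add(-7, h), Rational(1, 2)))
Function('x')(g, E) = Add(33, E, g, Pow(Add(-7, g), Rational(1, 2))) (Function('x')(g, E) = Add(Add(Add(g, E), 33), Pow(Add(-7, g), Rational(1, 2))) = Add(Add(Add(E, g), 33), Pow(Add(-7, g), Rational(1, 2))) = Add(Add(33, E, g), Pow(Add(-7, g), Rational(1, 2))) = Add(33, E, g, Pow(Add(-7, g), Rational(1, 2))))
Add(Function('x')(98, 71), Mul(-1, -34335)) = Add(Add(33, 71, 98, Pow(Add(-7, 98), Rational(1, 2))), Mul(-1, -34335)) = Add(Add(33, 71, 98, Pow(91, Rational(1, 2))), 34335) = Add(Add(202, Pow(91, Rational(1, 2))), 34335) = Add(34537, Pow(91, Rational(1, 2)))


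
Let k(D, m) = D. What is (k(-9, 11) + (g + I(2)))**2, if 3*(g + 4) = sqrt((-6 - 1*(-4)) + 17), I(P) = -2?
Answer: (45 - sqrt(15))**2/9 ≈ 187.94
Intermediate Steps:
g = -4 + sqrt(15)/3 (g = -4 + sqrt((-6 - 1*(-4)) + 17)/3 = -4 + sqrt((-6 + 4) + 17)/3 = -4 + sqrt(-2 + 17)/3 = -4 + sqrt(15)/3 ≈ -2.7090)
(k(-9, 11) + (g + I(2)))**2 = (-9 + ((-4 + sqrt(15)/3) - 2))**2 = (-9 + (-6 + sqrt(15)/3))**2 = (-15 + sqrt(15)/3)**2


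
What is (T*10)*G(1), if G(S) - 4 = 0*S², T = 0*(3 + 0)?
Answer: 0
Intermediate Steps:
T = 0 (T = 0*3 = 0)
G(S) = 4 (G(S) = 4 + 0*S² = 4 + 0 = 4)
(T*10)*G(1) = (0*10)*4 = 0*4 = 0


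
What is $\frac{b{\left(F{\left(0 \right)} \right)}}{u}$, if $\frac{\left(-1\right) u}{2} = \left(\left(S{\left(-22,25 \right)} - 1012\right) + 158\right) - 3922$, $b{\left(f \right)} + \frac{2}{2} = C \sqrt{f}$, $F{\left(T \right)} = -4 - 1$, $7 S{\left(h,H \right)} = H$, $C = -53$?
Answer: $- \frac{7}{66814} - \frac{371 i \sqrt{5}}{66814} \approx -0.00010477 - 0.012416 i$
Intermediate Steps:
$S{\left(h,H \right)} = \frac{H}{7}$
$F{\left(T \right)} = -5$ ($F{\left(T \right)} = -4 - 1 = -5$)
$b{\left(f \right)} = -1 - 53 \sqrt{f}$
$u = \frac{66814}{7}$ ($u = - 2 \left(\left(\left(\frac{1}{7} \cdot 25 - 1012\right) + 158\right) - 3922\right) = - 2 \left(\left(\left(\frac{25}{7} - 1012\right) + 158\right) - 3922\right) = - 2 \left(\left(- \frac{7059}{7} + 158\right) - 3922\right) = - 2 \left(- \frac{5953}{7} - 3922\right) = \left(-2\right) \left(- \frac{33407}{7}\right) = \frac{66814}{7} \approx 9544.9$)
$\frac{b{\left(F{\left(0 \right)} \right)}}{u} = \frac{-1 - 53 \sqrt{-5}}{\frac{66814}{7}} = \left(-1 - 53 i \sqrt{5}\right) \frac{7}{66814} = - \frac{7}{66814} - \frac{371 i \sqrt{5}}{66814}$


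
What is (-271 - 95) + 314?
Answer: -52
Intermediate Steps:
(-271 - 95) + 314 = -366 + 314 = -52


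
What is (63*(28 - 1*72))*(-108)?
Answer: 299376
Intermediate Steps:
(63*(28 - 1*72))*(-108) = (63*(28 - 72))*(-108) = (63*(-44))*(-108) = -2772*(-108) = 299376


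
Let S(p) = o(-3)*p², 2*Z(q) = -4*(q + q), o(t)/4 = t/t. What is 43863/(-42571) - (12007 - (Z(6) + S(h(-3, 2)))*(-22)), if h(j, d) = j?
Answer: -522432604/42571 ≈ -12272.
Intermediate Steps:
o(t) = 4 (o(t) = 4*(t/t) = 4*1 = 4)
Z(q) = -4*q (Z(q) = (-4*(q + q))/2 = (-8*q)/2 = -4*q)
S(p) = 4*p²
43863/(-42571) - (12007 - (Z(6) + S(h(-3, 2)))*(-22)) = 43863/(-42571) - (12007 - (-4*6 + 4*(-3)²)*(-22)) = 43863*(-1/42571) - (12007 - (-24 + 4*9)*(-22)) = -43863/42571 - (12007 - (-24 + 36)*(-22)) = -43863/42571 - (12007 - 12*(-22)) = -43863/42571 - (12007 - 1*(-264)) = -43863/42571 - (12007 + 264) = -43863/42571 - 1*12271 = -43863/42571 - 12271 = -522432604/42571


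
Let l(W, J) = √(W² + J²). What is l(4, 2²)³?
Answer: 128*√2 ≈ 181.02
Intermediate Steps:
l(W, J) = √(J² + W²)
l(4, 2²)³ = (√((2²)² + 4²))³ = (√(4² + 16))³ = (√(16 + 16))³ = (√32)³ = (4*√2)³ = 128*√2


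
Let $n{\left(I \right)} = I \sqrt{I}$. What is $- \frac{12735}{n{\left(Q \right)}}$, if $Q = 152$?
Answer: $- \frac{12735 \sqrt{38}}{11552} \approx -6.7957$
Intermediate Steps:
$n{\left(I \right)} = I^{\frac{3}{2}}$
$- \frac{12735}{n{\left(Q \right)}} = - \frac{12735}{152^{\frac{3}{2}}} = - \frac{12735}{304 \sqrt{38}} = - 12735 \frac{\sqrt{38}}{11552} = - \frac{12735 \sqrt{38}}{11552}$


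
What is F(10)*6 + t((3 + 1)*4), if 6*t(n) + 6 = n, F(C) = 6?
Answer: 113/3 ≈ 37.667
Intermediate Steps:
t(n) = -1 + n/6
F(10)*6 + t((3 + 1)*4) = 6*6 + (-1 + ((3 + 1)*4)/6) = 36 + (-1 + (4*4)/6) = 36 + (-1 + (⅙)*16) = 36 + (-1 + 8/3) = 36 + 5/3 = 113/3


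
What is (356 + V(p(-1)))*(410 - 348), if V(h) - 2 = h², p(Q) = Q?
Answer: 22258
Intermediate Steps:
V(h) = 2 + h²
(356 + V(p(-1)))*(410 - 348) = (356 + (2 + (-1)²))*(410 - 348) = (356 + (2 + 1))*62 = (356 + 3)*62 = 359*62 = 22258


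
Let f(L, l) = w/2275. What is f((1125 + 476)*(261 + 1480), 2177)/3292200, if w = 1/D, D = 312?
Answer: 1/2336803560000 ≈ 4.2794e-13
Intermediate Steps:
w = 1/312 ≈ 0.0032051
f(L, l) = 1/709800 (f(L, l) = (1/312)/2275 = (1/312)*(1/2275) = 1/709800)
f((1125 + 476)*(261 + 1480), 2177)/3292200 = (1/709800)/3292200 = (1/709800)*(1/3292200) = 1/2336803560000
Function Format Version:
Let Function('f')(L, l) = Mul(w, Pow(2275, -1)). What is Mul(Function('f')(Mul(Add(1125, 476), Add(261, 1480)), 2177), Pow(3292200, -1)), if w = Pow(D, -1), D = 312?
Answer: Rational(1, 2336803560000) ≈ 4.2794e-13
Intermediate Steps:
w = Rational(1, 312) (w = Pow(312, -1) = Rational(1, 312) ≈ 0.0032051)
Function('f')(L, l) = Rational(1, 709800) (Function('f')(L, l) = Mul(Rational(1, 312), Pow(2275, -1)) = Mul(Rational(1, 312), Rational(1, 2275)) = Rational(1, 709800))
Mul(Function('f')(Mul(Add(1125, 476), Add(261, 1480)), 2177), Pow(3292200, -1)) = Mul(Rational(1, 709800), Pow(3292200, -1)) = Mul(Rational(1, 709800), Rational(1, 3292200)) = Rational(1, 2336803560000)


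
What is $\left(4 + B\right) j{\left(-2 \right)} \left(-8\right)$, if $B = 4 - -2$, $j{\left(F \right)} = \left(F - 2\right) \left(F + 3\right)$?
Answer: $320$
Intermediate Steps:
$j{\left(F \right)} = \left(-2 + F\right) \left(3 + F\right)$
$B = 6$ ($B = 4 + 2 = 6$)
$\left(4 + B\right) j{\left(-2 \right)} \left(-8\right) = \left(4 + 6\right) \left(-6 - 2 + \left(-2\right)^{2}\right) \left(-8\right) = 10 \left(-6 - 2 + 4\right) \left(-8\right) = 10 \left(-4\right) \left(-8\right) = \left(-40\right) \left(-8\right) = 320$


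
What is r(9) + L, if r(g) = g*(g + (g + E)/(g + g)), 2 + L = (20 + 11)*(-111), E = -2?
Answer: -6717/2 ≈ -3358.5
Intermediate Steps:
L = -3443 (L = -2 + (20 + 11)*(-111) = -2 + 31*(-111) = -2 - 3441 = -3443)
r(g) = g*(g + (-2 + g)/(2*g)) (r(g) = g*(g + (g - 2)/(g + g)) = g*(g + (-2 + g)/((2*g))) = g*(g + (-2 + g)*(1/(2*g))) = g*(g + (-2 + g)/(2*g)))
r(9) + L = (-1 + 9² + (½)*9) - 3443 = (-1 + 81 + 9/2) - 3443 = 169/2 - 3443 = -6717/2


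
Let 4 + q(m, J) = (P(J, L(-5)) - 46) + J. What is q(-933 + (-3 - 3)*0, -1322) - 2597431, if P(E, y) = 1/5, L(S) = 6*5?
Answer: -12994014/5 ≈ -2.5988e+6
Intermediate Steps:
L(S) = 30
P(E, y) = 1/5 (P(E, y) = 1*(1/5) = 1/5)
q(m, J) = -249/5 + J (q(m, J) = -4 + ((1/5 - 46) + J) = -4 + (-229/5 + J) = -249/5 + J)
q(-933 + (-3 - 3)*0, -1322) - 2597431 = (-249/5 - 1322) - 2597431 = -6859/5 - 2597431 = -12994014/5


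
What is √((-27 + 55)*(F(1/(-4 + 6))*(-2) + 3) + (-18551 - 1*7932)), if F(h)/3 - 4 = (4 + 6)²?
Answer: I*√43871 ≈ 209.45*I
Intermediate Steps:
F(h) = 312 (F(h) = 12 + 3*(4 + 6)² = 12 + 3*10² = 12 + 3*100 = 12 + 300 = 312)
√((-27 + 55)*(F(1/(-4 + 6))*(-2) + 3) + (-18551 - 1*7932)) = √((-27 + 55)*(312*(-2) + 3) + (-18551 - 1*7932)) = √(28*(-624 + 3) + (-18551 - 7932)) = √(28*(-621) - 26483) = √(-17388 - 26483) = √(-43871) = I*√43871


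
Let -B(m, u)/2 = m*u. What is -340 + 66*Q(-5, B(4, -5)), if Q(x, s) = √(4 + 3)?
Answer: -340 + 66*√7 ≈ -165.38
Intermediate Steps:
B(m, u) = -2*m*u
Q(x, s) = √7
-340 + 66*Q(-5, B(4, -5)) = -340 + 66*√7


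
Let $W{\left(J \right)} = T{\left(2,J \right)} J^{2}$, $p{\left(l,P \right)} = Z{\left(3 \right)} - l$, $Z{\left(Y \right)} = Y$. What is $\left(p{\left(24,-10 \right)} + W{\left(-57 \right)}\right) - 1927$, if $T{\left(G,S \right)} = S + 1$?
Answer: $-183892$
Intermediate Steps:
$T{\left(G,S \right)} = 1 + S$
$p{\left(l,P \right)} = 3 - l$
$W{\left(J \right)} = J^{2} \left(1 + J\right)$ ($W{\left(J \right)} = \left(1 + J\right) J^{2} = J^{2} \left(1 + J\right)$)
$\left(p{\left(24,-10 \right)} + W{\left(-57 \right)}\right) - 1927 = \left(\left(3 - 24\right) + \left(-57\right)^{2} \left(1 - 57\right)\right) - 1927 = \left(\left(3 - 24\right) + 3249 \left(-56\right)\right) - 1927 = \left(-21 - 181944\right) - 1927 = -181965 - 1927 = -183892$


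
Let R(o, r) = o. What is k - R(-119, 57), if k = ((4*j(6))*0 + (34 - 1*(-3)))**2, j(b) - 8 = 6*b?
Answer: 1488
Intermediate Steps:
j(b) = 8 + 6*b
k = 1369 (k = ((4*(8 + 6*6))*0 + (34 - 1*(-3)))**2 = ((4*(8 + 36))*0 + (34 + 3))**2 = ((4*44)*0 + 37)**2 = (176*0 + 37)**2 = (0 + 37)**2 = 37**2 = 1369)
k - R(-119, 57) = 1369 - 1*(-119) = 1369 + 119 = 1488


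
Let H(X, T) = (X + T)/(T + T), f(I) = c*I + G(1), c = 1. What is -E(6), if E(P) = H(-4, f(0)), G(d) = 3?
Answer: ⅙ ≈ 0.16667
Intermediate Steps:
f(I) = 3 + I (f(I) = 1*I + 3 = I + 3 = 3 + I)
H(X, T) = (T + X)/(2*T) (H(X, T) = (T + X)/((2*T)) = (T + X)*(1/(2*T)) = (T + X)/(2*T))
E(P) = -⅙ (E(P) = ((3 + 0) - 4)/(2*(3 + 0)) = (½)*(3 - 4)/3 = (½)*(⅓)*(-1) = -⅙)
-E(6) = -1*(-⅙) = ⅙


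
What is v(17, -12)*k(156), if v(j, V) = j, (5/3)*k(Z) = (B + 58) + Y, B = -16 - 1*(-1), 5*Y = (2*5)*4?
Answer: 2601/5 ≈ 520.20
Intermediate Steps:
Y = 8 (Y = ((2*5)*4)/5 = (10*4)/5 = (⅕)*40 = 8)
B = -15 (B = -16 + 1 = -15)
k(Z) = 153/5 (k(Z) = 3*((-15 + 58) + 8)/5 = 3*(43 + 8)/5 = (⅗)*51 = 153/5)
v(17, -12)*k(156) = 17*(153/5) = 2601/5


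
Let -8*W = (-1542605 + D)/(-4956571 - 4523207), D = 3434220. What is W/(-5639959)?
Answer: -171965/38884043090256 ≈ -4.4225e-9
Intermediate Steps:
W = 171965/6894384 (W = -(-1542605 + 3434220)/(8*(-4956571 - 4523207)) = -1891615/(8*(-9479778)) = -1891615*(-1)/(8*9479778) = -⅛*(-171965/861798) = 171965/6894384 ≈ 0.024943)
W/(-5639959) = (171965/6894384)/(-5639959) = (171965/6894384)*(-1/5639959) = -171965/38884043090256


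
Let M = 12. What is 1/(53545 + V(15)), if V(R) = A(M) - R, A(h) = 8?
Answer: 1/53538 ≈ 1.8678e-5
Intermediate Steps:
V(R) = 8 - R
1/(53545 + V(15)) = 1/(53545 + (8 - 1*15)) = 1/(53545 + (8 - 15)) = 1/(53545 - 7) = 1/53538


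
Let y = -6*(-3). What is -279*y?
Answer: -5022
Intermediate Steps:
y = 18
-279*y = -279*18 = -5022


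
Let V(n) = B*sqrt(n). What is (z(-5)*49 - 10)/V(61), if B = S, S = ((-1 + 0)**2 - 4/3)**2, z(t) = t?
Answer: -2295*sqrt(61)/61 ≈ -293.84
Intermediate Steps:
S = 1/9 (S = ((-1)**2 - 4*1/3)**2 = (1 - 4/3)**2 = (-1/3)**2 = 1/9 ≈ 0.11111)
B = 1/9 ≈ 0.11111
V(n) = sqrt(n)/9
(z(-5)*49 - 10)/V(61) = (-5*49 - 10)/((sqrt(61)/9)) = (-245 - 10)*(9*sqrt(61)/61) = -2295*sqrt(61)/61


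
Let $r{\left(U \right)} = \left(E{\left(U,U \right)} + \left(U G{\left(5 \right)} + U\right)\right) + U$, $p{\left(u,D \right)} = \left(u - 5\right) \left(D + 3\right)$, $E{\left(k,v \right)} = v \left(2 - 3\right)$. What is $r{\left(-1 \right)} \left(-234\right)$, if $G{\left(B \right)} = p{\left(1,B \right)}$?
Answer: $-7254$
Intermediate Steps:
$E{\left(k,v \right)} = - v$ ($E{\left(k,v \right)} = v \left(-1\right) = - v$)
$p{\left(u,D \right)} = \left(-5 + u\right) \left(3 + D\right)$
$G{\left(B \right)} = -12 - 4 B$ ($G{\left(B \right)} = -15 - 5 B + 3 \cdot 1 + B 1 = -15 - 5 B + 3 + B = -12 - 4 B$)
$r{\left(U \right)} = - 31 U$ ($r{\left(U \right)} = \left(- U + \left(U \left(-12 - 20\right) + U\right)\right) + U = \left(- U + \left(U \left(-32\right) + U\right)\right) + U = \left(- U + \left(- 32 U + U\right)\right) + U = \left(- U - 31 U\right) + U = - 32 U + U = - 31 U$)
$r{\left(-1 \right)} \left(-234\right) = \left(-31\right) \left(-1\right) \left(-234\right) = 31 \left(-234\right) = -7254$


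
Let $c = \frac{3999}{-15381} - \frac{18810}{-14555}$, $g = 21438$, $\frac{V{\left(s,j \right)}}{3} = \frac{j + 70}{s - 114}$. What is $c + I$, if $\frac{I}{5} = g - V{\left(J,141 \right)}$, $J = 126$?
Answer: $\frac{6383429160029}{59698788} \approx 1.0693 \cdot 10^{5}$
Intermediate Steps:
$V{\left(s,j \right)} = \frac{3 \left(70 + j\right)}{-114 + s}$ ($V{\left(s,j \right)} = 3 \frac{j + 70}{s - 114} = 3 \frac{70 + j}{-114 + s} = \frac{3 \left(70 + j\right)}{-114 + s}$)
$c = \frac{15407411}{14924697}$ ($c = 3999 \left(- \frac{1}{15381}\right) - - \frac{3762}{2911} = - \frac{1333}{5127} + \frac{3762}{2911} = \frac{15407411}{14924697} \approx 1.0323$)
$I = \frac{427705}{4}$ ($I = 5 \left(21438 - \frac{3 \left(70 + 141\right)}{-114 + 126}\right) = 5 \left(21438 - 3 \cdot \frac{1}{12} \cdot 211\right) = 5 \left(21438 - \frac{211}{4}\right) = 5 \cdot \frac{85541}{4} = \frac{427705}{4} \approx 1.0693 \cdot 10^{5}$)
$c + I = \frac{15407411}{14924697} + \frac{427705}{4} = \frac{6383429160029}{59698788}$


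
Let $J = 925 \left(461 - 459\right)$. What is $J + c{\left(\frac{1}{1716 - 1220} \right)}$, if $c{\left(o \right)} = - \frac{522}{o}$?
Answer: $-257062$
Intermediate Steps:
$J = 1850$ ($J = 925 \cdot 2 = 1850$)
$J + c{\left(\frac{1}{1716 - 1220} \right)} = 1850 - \frac{522}{\frac{1}{1716 - 1220}} = 1850 - \frac{522}{\frac{1}{496}} = 1850 - 522 \frac{1}{\frac{1}{496}} = 1850 - 258912 = -257062$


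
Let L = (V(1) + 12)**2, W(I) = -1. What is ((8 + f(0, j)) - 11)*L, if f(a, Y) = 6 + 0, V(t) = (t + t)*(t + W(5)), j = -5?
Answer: 432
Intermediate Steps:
V(t) = 2*t*(-1 + t) (V(t) = (t + t)*(t - 1) = (2*t)*(-1 + t) = 2*t*(-1 + t))
f(a, Y) = 6
L = 144 (L = (2*1*(-1 + 1) + 12)**2 = (2*1*0 + 12)**2 = (0 + 12)**2 = 12**2 = 144)
((8 + f(0, j)) - 11)*L = ((8 + 6) - 11)*144 = (14 - 11)*144 = 3*144 = 432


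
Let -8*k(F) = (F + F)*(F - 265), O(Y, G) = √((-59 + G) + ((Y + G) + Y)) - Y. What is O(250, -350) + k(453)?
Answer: -21541 + I*√259 ≈ -21541.0 + 16.093*I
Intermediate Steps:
O(Y, G) = √(-59 + 2*G + 2*Y) - Y (O(Y, G) = √((-59 + G) + ((G + Y) + Y)) - Y = √((-59 + G) + (G + 2*Y)) - Y = √(-59 + 2*G + 2*Y) - Y)
k(F) = -F*(-265 + F)/4 (k(F) = -(F + F)*(F - 265)/8 = -2*F*(-265 + F)/8 = -F*(-265 + F)/4)
O(250, -350) + k(453) = (√(-59 + 2*(-350) + 2*250) - 1*250) + (¼)*453*(265 - 1*453) = (√(-59 - 700 + 500) - 250) + (¼)*453*(265 - 453) = (√(-259) - 250) + (¼)*453*(-188) = (I*√259 - 250) - 21291 = (-250 + I*√259) - 21291 = -21541 + I*√259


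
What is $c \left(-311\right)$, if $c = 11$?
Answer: $-3421$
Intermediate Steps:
$c \left(-311\right) = 11 \left(-311\right) = -3421$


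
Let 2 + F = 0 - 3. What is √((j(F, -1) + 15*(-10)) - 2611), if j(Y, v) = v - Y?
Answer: I*√2757 ≈ 52.507*I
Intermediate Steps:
F = -5 (F = -2 + (0 - 3) = -2 - 3 = -5)
√((j(F, -1) + 15*(-10)) - 2611) = √(((-1 - 1*(-5)) + 15*(-10)) - 2611) = √(((-1 + 5) - 150) - 2611) = √((4 - 150) - 2611) = √(-146 - 2611) = √(-2757) = I*√2757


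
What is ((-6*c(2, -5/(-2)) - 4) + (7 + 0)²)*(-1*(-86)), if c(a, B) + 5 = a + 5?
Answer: 2838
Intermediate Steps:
c(a, B) = a (c(a, B) = -5 + (a + 5) = -5 + (5 + a) = a)
((-6*c(2, -5/(-2)) - 4) + (7 + 0)²)*(-1*(-86)) = ((-6*2 - 4) + (7 + 0)²)*(-1*(-86)) = ((-12 - 4) + 7²)*86 = (-16 + 49)*86 = 33*86 = 2838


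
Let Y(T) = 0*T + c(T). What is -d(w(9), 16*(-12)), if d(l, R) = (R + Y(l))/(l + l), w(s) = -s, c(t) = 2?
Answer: -95/9 ≈ -10.556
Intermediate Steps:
Y(T) = 2 (Y(T) = 0*T + 2 = 0 + 2 = 2)
d(l, R) = (2 + R)/(2*l) (d(l, R) = (R + 2)/(l + l) = (2 + R)/((2*l)) = (2 + R)*(1/(2*l)) = (2 + R)/(2*l))
-d(w(9), 16*(-12)) = -(2 + 16*(-12))/(2*((-1*9))) = -(2 - 192)/(2*(-9)) = -(-1)*(-190)/(2*9) = -1*95/9 = -95/9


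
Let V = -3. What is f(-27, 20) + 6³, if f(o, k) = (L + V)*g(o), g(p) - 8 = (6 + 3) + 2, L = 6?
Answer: 273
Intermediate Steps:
g(p) = 19 (g(p) = 8 + ((6 + 3) + 2) = 8 + (9 + 2) = 8 + 11 = 19)
f(o, k) = 57 (f(o, k) = (6 - 3)*19 = 3*19 = 57)
f(-27, 20) + 6³ = 57 + 6³ = 57 + 216 = 273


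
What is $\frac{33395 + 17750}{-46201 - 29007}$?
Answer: $- \frac{51145}{75208} \approx -0.68005$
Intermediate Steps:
$\frac{33395 + 17750}{-46201 - 29007} = \frac{51145}{-75208} = 51145 \left(- \frac{1}{75208}\right) = - \frac{51145}{75208}$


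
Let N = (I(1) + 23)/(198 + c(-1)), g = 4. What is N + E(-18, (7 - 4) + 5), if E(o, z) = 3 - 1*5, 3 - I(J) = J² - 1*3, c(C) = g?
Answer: -188/101 ≈ -1.8614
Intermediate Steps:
c(C) = 4
I(J) = 6 - J² (I(J) = 3 - (J² - 1*3) = 3 - (J² - 3) = 3 - (-3 + J²) = 3 + (3 - J²) = 6 - J²)
N = 14/101 (N = ((6 - 1*1²) + 23)/(198 + 4) = ((6 - 1*1) + 23)/202 = ((6 - 1) + 23)*(1/202) = (5 + 23)*(1/202) = 28*(1/202) = 14/101 ≈ 0.13861)
E(o, z) = -2 (E(o, z) = 3 - 5 = -2)
N + E(-18, (7 - 4) + 5) = 14/101 - 2 = -188/101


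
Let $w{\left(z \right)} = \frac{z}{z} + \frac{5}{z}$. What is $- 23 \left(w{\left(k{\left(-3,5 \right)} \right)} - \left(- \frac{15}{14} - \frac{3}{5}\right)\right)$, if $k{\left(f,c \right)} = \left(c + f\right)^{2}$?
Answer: $- \frac{12627}{140} \approx -90.193$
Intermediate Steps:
$w{\left(z \right)} = 1 + \frac{5}{z}$
$- 23 \left(w{\left(k{\left(-3,5 \right)} \right)} - \left(- \frac{15}{14} - \frac{3}{5}\right)\right) = - 23 \left(\frac{5 + \left(5 - 3\right)^{2}}{\left(5 - 3\right)^{2}} - \left(- \frac{15}{14} - \frac{3}{5}\right)\right) = - 23 \left(\frac{5 + 2^{2}}{2^{2}} - - \frac{117}{70}\right) = - 23 \left(\frac{5 + 4}{4} + \left(\frac{15}{14} + \frac{3}{5}\right)\right) = - 23 \left(\frac{1}{4} \cdot 9 + \frac{117}{70}\right) = - 23 \left(\frac{9}{4} + \frac{117}{70}\right) = \left(-23\right) \frac{549}{140} = - \frac{12627}{140}$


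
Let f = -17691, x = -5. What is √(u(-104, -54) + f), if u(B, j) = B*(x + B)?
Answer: I*√6355 ≈ 79.718*I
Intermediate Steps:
u(B, j) = B*(-5 + B)
√(u(-104, -54) + f) = √(-104*(-5 - 104) - 17691) = √(-104*(-109) - 17691) = √(11336 - 17691) = √(-6355) = I*√6355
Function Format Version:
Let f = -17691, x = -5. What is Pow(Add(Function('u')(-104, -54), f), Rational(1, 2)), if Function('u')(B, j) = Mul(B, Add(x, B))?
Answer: Mul(I, Pow(6355, Rational(1, 2))) ≈ Mul(79.718, I)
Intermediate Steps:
Function('u')(B, j) = Mul(B, Add(-5, B))
Pow(Add(Function('u')(-104, -54), f), Rational(1, 2)) = Pow(Add(Mul(-104, Add(-5, -104)), -17691), Rational(1, 2)) = Pow(Add(Mul(-104, -109), -17691), Rational(1, 2)) = Pow(Add(11336, -17691), Rational(1, 2)) = Pow(-6355, Rational(1, 2)) = Mul(I, Pow(6355, Rational(1, 2)))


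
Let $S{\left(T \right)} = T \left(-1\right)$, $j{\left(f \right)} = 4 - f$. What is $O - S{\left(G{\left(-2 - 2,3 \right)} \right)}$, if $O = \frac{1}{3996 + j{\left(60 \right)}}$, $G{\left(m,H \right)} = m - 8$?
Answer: $- \frac{47279}{3940} \approx -12.0$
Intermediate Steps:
$G{\left(m,H \right)} = -8 + m$
$S{\left(T \right)} = - T$
$O = \frac{1}{3940}$ ($O = \frac{1}{3996 + \left(4 - 60\right)} = \frac{1}{3996 - 56} = \frac{1}{3940} \approx 0.00025381$)
$O - S{\left(G{\left(-2 - 2,3 \right)} \right)} = \frac{1}{3940} - - (-8 - 4) = \frac{1}{3940} - \left(-1\right) \left(-12\right) = \frac{1}{3940} - 12 = - \frac{47279}{3940}$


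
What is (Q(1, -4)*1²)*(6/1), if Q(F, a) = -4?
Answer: -24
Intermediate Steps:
(Q(1, -4)*1²)*(6/1) = (-4*1²)*(6/1) = (-4*1)*(6*1) = -4*6 = -24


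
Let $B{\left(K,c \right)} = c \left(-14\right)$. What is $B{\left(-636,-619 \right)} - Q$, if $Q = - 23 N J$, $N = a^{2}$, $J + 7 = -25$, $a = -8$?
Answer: $-38438$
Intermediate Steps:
$B{\left(K,c \right)} = - 14 c$
$J = -32$ ($J = -7 - 25 = -32$)
$N = 64$ ($N = \left(-8\right)^{2} = 64$)
$Q = 47104$ ($Q = - 23 \cdot 64 \left(-32\right) = - 1472 \left(-32\right) = \left(-1\right) \left(-47104\right) = 47104$)
$B{\left(-636,-619 \right)} - Q = \left(-14\right) \left(-619\right) - 47104 = 8666 - 47104 = -38438$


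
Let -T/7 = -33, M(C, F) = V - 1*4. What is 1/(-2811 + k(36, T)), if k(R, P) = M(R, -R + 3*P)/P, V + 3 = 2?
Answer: -231/649346 ≈ -0.00035574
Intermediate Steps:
V = -1 (V = -3 + 2 = -1)
M(C, F) = -5 (M(C, F) = -1 - 1*4 = -1 - 4 = -5)
T = 231 (T = -7*(-33) = 231)
k(R, P) = -5/P
1/(-2811 + k(36, T)) = 1/(-2811 - 5/231) = 1/(-649346/231) = -231/649346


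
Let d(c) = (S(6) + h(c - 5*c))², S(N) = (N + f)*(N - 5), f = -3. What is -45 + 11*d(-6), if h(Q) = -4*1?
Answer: -34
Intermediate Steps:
S(N) = (-5 + N)*(-3 + N) (S(N) = (N - 3)*(N - 5) = (-3 + N)*(-5 + N) = (-5 + N)*(-3 + N))
h(Q) = -4
d(c) = 1 (d(c) = ((15 + 6² - 8*6) - 4)² = ((15 + 36 - 48) - 4)² = (3 - 4)² = (-1)² = 1)
-45 + 11*d(-6) = -45 + 11*1 = -45 + 11 = -34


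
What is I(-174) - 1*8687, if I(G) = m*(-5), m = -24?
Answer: -8567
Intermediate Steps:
I(G) = 120 (I(G) = -24*(-5) = 120)
I(-174) - 1*8687 = 120 - 1*8687 = 120 - 8687 = -8567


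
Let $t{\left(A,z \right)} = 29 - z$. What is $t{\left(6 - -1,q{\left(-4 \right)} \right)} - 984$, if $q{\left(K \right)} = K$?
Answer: $-951$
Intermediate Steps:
$t{\left(6 - -1,q{\left(-4 \right)} \right)} - 984 = \left(29 - -4\right) - 984 = \left(29 + 4\right) - 984 = 33 - 984 = -951$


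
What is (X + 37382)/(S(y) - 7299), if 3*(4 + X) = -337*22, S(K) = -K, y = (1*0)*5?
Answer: -104720/21897 ≈ -4.7824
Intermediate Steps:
y = 0 (y = 0*5 = 0)
X = -7426/3 (X = -4 + (-337*22)/3 = -4 + (1/3)*(-7414) = -4 - 7414/3 = -7426/3 ≈ -2475.3)
(X + 37382)/(S(y) - 7299) = (-7426/3 + 37382)/(-1*0 - 7299) = 104720/(3*(0 - 7299)) = (104720/3)/(-7299) = (104720/3)*(-1/7299) = -104720/21897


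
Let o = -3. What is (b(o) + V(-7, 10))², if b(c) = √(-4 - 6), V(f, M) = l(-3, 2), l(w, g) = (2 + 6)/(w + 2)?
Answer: (-8 + I*√10)² ≈ 54.0 - 50.596*I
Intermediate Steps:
l(w, g) = 8/(2 + w)
V(f, M) = -8 (V(f, M) = 8/(2 - 3) = 8/(-1) = 8*(-1) = -8)
b(c) = I*√10 (b(c) = √(-10) = I*√10)
(b(o) + V(-7, 10))² = (I*√10 - 8)² = (-8 + I*√10)²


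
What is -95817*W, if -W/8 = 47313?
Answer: 36267117768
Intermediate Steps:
W = -378504 (W = -8*47313 = -378504)
-95817*W = -95817/(1/(-378504)) = -95817/(-1/378504) = -95817*(-378504) = 36267117768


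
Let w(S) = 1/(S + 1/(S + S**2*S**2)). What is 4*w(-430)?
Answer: -136752038280/14700844115099 ≈ -0.0093023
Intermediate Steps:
w(S) = 1/(S + 1/(S + S**4))
4*w(-430) = 4*((-430 + (-430)**4)/(1 + (-430)**2 + (-430)**5)) = 4*((-430 + 34188010000)/(1 + 184900 - 14700844300000)) = 4*(34188009570/(-14700844115099)) = 4*(-1/14700844115099*34188009570) = 4*(-34188009570/14700844115099) = -136752038280/14700844115099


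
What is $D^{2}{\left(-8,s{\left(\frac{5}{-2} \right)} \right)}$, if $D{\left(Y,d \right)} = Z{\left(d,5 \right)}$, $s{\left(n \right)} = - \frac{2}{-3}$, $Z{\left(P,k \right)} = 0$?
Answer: $0$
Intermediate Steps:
$s{\left(n \right)} = \frac{2}{3}$ ($s{\left(n \right)} = \left(-2\right) \left(- \frac{1}{3}\right) = \frac{2}{3}$)
$D{\left(Y,d \right)} = 0$
$D^{2}{\left(-8,s{\left(\frac{5}{-2} \right)} \right)} = 0^{2} = 0$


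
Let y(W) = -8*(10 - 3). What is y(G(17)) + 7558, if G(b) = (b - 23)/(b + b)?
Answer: 7502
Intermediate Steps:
G(b) = (-23 + b)/(2*b) (G(b) = (-23 + b)/((2*b)) = (-23 + b)*(1/(2*b)) = (-23 + b)/(2*b))
y(W) = -56 (y(W) = -8*7 = -56)
y(G(17)) + 7558 = -56 + 7558 = 7502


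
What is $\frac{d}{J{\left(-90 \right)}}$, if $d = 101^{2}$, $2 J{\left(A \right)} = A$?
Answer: $- \frac{10201}{45} \approx -226.69$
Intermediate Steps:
$J{\left(A \right)} = \frac{A}{2}$
$d = 10201$
$\frac{d}{J{\left(-90 \right)}} = \frac{10201}{\frac{1}{2} \left(-90\right)} = \frac{10201}{-45} = 10201 \left(- \frac{1}{45}\right) = - \frac{10201}{45}$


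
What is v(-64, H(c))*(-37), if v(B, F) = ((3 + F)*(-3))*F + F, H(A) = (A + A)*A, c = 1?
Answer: 1036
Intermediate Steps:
H(A) = 2*A² (H(A) = (2*A)*A = 2*A²)
v(B, F) = F + F*(-9 - 3*F) (v(B, F) = (-9 - 3*F)*F + F = F*(-9 - 3*F) + F = F + F*(-9 - 3*F))
v(-64, H(c))*(-37) = -2*1²*(8 + 3*(2*1²))*(-37) = -2*1*(8 + 3*(2*1))*(-37) = -1*2*(8 + 3*2)*(-37) = -1*2*(8 + 6)*(-37) = -1*2*14*(-37) = -28*(-37) = 1036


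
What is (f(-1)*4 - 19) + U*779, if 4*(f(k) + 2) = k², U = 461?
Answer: 359093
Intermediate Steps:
f(k) = -2 + k²/4
(f(-1)*4 - 19) + U*779 = ((-2 + (¼)*(-1)²)*4 - 19) + 461*779 = ((-2 + (¼)*1)*4 - 19) + 359119 = ((-2 + ¼)*4 - 19) + 359119 = (-7/4*4 - 19) + 359119 = (-7 - 19) + 359119 = -26 + 359119 = 359093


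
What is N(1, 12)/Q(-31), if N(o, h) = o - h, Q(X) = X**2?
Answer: -11/961 ≈ -0.011446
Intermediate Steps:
N(1, 12)/Q(-31) = (1 - 1*12)/((-31)**2) = (1 - 12)/961 = -11*1/961 = -11/961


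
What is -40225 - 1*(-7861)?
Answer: -32364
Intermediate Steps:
-40225 - 1*(-7861) = -40225 + 7861 = -32364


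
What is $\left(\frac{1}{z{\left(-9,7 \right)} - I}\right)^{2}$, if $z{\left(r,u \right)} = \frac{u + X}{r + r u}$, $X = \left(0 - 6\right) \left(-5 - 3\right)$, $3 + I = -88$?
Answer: $\frac{5184}{42211009} \approx 0.00012281$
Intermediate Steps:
$I = -91$ ($I = -3 - 88 = -91$)
$X = 48$ ($X = \left(-6\right) \left(-8\right) = 48$)
$z{\left(r,u \right)} = \frac{48 + u}{r + r u}$ ($z{\left(r,u \right)} = \frac{u + 48}{r + r u} = \frac{48 + u}{r + r u}$)
$\left(\frac{1}{z{\left(-9,7 \right)} - I}\right)^{2} = \left(\frac{1}{\frac{48 + 7}{\left(-9\right) \left(1 + 7\right)} - -91}\right)^{2} = \left(\frac{1}{\left(- \frac{1}{9}\right) \frac{1}{8} \cdot 55 + 91}\right)^{2} = \left(\frac{1}{- \frac{55}{72} + 91}\right)^{2} = \left(\frac{1}{\frac{6497}{72}}\right)^{2} = \left(\frac{72}{6497}\right)^{2} = \frac{5184}{42211009}$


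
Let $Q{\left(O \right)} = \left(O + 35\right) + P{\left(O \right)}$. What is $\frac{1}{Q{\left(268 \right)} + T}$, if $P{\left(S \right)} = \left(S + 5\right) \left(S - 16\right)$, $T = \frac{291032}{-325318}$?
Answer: $\frac{23237}{1605632675} \approx 1.4472 \cdot 10^{-5}$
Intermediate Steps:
$T = - \frac{20788}{23237}$ ($T = 291032 \left(- \frac{1}{325318}\right) = - \frac{20788}{23237} \approx -0.89461$)
$P{\left(S \right)} = \left(-16 + S\right) \left(5 + S\right)$ ($P{\left(S \right)} = \left(5 + S\right) \left(-16 + S\right) = \left(-16 + S\right) \left(5 + S\right)$)
$Q{\left(O \right)} = -45 + O^{2} - 10 O$ ($Q{\left(O \right)} = \left(O + 35\right) - \left(80 - O^{2} + 11 O\right) = \left(35 + O\right) - \left(80 - O^{2} + 11 O\right) = -45 + O^{2} - 10 O$)
$\frac{1}{Q{\left(268 \right)} + T} = \frac{1}{\left(-45 + 268^{2} - 2680\right) - \frac{20788}{23237}} = \frac{1}{\left(-45 + 71824 - 2680\right) - \frac{20788}{23237}} = \frac{1}{69099 - \frac{20788}{23237}} = \frac{1}{\frac{1605632675}{23237}} = \frac{23237}{1605632675}$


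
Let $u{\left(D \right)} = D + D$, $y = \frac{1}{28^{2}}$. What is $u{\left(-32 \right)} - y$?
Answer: $- \frac{50177}{784} \approx -64.001$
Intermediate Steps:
$y = \frac{1}{784} \approx 0.0012755$
$u{\left(D \right)} = 2 D$
$u{\left(-32 \right)} - y = 2 \left(-32\right) - \frac{1}{784} = -64 - \frac{1}{784} = - \frac{50177}{784}$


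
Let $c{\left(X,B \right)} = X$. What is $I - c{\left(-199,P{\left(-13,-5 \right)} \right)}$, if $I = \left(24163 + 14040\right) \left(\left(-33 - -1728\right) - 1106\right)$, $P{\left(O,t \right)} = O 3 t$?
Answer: $22501766$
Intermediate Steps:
$P{\left(O,t \right)} = 3 O t$
$I = 22501567$ ($I = 38203 \left(\left(-33 + 1728\right) - 1106\right) = 38203 \left(1695 - 1106\right) = 38203 \cdot 589 = 22501567$)
$I - c{\left(-199,P{\left(-13,-5 \right)} \right)} = 22501567 - -199 = 22501567 + 199 = 22501766$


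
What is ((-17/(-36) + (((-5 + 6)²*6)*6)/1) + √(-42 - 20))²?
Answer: 1643617/1296 + 1313*I*√62/18 ≈ 1268.2 + 574.37*I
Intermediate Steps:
((-17/(-36) + (((-5 + 6)²*6)*6)/1) + √(-42 - 20))² = ((-17*(-1/36) + ((1²*6)*6)*1) + √(-62))² = ((17/36 + ((1*6)*6)*1) + I*√62)² = ((17/36 + (6*6)*1) + I*√62)² = ((17/36 + 36*1) + I*√62)² = ((17/36 + 36) + I*√62)² = (1313/36 + I*√62)²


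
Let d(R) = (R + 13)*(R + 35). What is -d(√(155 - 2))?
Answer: -608 - 144*√17 ≈ -1201.7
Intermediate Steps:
d(R) = (13 + R)*(35 + R)
-d(√(155 - 2)) = -(455 + (√(155 - 2))² + 48*√(155 - 2)) = -(455 + (√153)² + 48*√153) = -(455 + (3*√17)² + 48*(3*√17)) = -(455 + 153 + 144*√17) = -(608 + 144*√17) = -608 - 144*√17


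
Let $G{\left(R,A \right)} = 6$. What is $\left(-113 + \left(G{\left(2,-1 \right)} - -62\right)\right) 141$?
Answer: $-6345$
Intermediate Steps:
$\left(-113 + \left(G{\left(2,-1 \right)} - -62\right)\right) 141 = \left(-113 + \left(6 - -62\right)\right) 141 = \left(-113 + \left(6 + 62\right)\right) 141 = \left(-113 + 68\right) 141 = \left(-45\right) 141 = -6345$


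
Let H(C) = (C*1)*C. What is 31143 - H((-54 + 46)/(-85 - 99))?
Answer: 16474646/529 ≈ 31143.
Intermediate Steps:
H(C) = C² (H(C) = C*C = C²)
31143 - H((-54 + 46)/(-85 - 99)) = 31143 - ((-54 + 46)/(-85 - 99))² = 31143 - (-8/(-184))² = 31143 - (-8*(-1/184))² = 31143 - (1/23)² = 31143 - 1*1/529 = 31143 - 1/529 = 16474646/529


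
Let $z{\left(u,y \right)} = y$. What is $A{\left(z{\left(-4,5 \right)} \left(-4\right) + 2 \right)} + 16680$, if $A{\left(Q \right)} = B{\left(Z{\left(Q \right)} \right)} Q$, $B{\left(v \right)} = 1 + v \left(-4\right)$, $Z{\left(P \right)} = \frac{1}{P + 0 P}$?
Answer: $16658$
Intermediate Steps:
$Z{\left(P \right)} = \frac{1}{P}$ ($Z{\left(P \right)} = \frac{1}{P + 0} = \frac{1}{P}$)
$B{\left(v \right)} = 1 - 4 v$
$A{\left(Q \right)} = Q \left(1 - \frac{4}{Q}\right)$ ($A{\left(Q \right)} = \left(1 - \frac{4}{Q}\right) Q = Q \left(1 - \frac{4}{Q}\right)$)
$A{\left(z{\left(-4,5 \right)} \left(-4\right) + 2 \right)} + 16680 = \left(-4 + \left(5 \left(-4\right) + 2\right)\right) + 16680 = \left(-4 + \left(-20 + 2\right)\right) + 16680 = \left(-4 - 18\right) + 16680 = -22 + 16680 = 16658$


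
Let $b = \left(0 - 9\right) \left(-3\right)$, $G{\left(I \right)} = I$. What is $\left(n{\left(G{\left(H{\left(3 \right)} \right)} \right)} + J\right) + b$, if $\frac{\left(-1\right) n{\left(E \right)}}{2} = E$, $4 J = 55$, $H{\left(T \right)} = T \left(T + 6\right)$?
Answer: $- \frac{53}{4} \approx -13.25$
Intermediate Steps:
$H{\left(T \right)} = T \left(6 + T\right)$
$J = \frac{55}{4}$ ($J = \frac{1}{4} \cdot 55 = \frac{55}{4} \approx 13.75$)
$n{\left(E \right)} = - 2 E$
$b = 27$ ($b = \left(-9\right) \left(-3\right) = 27$)
$\left(n{\left(G{\left(H{\left(3 \right)} \right)} \right)} + J\right) + b = \left(- 2 \cdot 3 \left(6 + 3\right) + \frac{55}{4}\right) + 27 = \left(- 2 \cdot 3 \cdot 9 + \frac{55}{4}\right) + 27 = \left(\left(-2\right) 27 + \frac{55}{4}\right) + 27 = \left(-54 + \frac{55}{4}\right) + 27 = - \frac{161}{4} + 27 = - \frac{53}{4}$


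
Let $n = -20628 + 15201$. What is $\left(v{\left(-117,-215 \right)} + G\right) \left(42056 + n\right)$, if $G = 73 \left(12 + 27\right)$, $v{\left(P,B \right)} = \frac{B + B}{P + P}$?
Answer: $\frac{12208958506}{117} \approx 1.0435 \cdot 10^{8}$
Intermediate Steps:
$v{\left(P,B \right)} = \frac{B}{P}$ ($v{\left(P,B \right)} = \frac{2 B}{2 P} = 2 B \frac{1}{2 P} = \frac{B}{P}$)
$G = 2847$ ($G = 73 \cdot 39 = 2847$)
$n = -5427$
$\left(v{\left(-117,-215 \right)} + G\right) \left(42056 + n\right) = \left(- \frac{215}{-117} + 2847\right) \left(42056 - 5427\right) = \left(\left(-215\right) \left(- \frac{1}{117}\right) + 2847\right) 36629 = \left(\frac{215}{117} + 2847\right) 36629 = \frac{333314}{117} \cdot 36629 = \frac{12208958506}{117}$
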